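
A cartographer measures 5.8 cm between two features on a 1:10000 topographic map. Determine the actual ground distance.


ground = 5.8 cm * 10000 / 100 = 580.0 m

580.0 m


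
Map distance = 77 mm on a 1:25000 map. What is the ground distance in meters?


ground = 77 mm * 25000 / 1000 = 1925.0 m

1925.0 m


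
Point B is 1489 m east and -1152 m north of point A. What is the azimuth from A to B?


az = atan2(1489, -1152) = 127.7 deg
adjusted to 0-360: 127.7 degrees

127.7 degrees


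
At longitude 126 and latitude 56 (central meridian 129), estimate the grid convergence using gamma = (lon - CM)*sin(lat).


gamma = (126 - 129) * sin(56) = -3 * 0.829038 = -2.487 degrees

-2.487 degrees


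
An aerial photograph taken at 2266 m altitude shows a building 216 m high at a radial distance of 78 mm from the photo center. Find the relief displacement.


d = h * r / H = 216 * 78 / 2266 = 7.44 mm

7.44 mm


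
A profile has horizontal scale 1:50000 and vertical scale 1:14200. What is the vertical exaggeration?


VE = horizontal_scale / vertical_scale = 50000 / 14200 ≈ 3.5

3.5x


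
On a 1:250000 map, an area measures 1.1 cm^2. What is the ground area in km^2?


ground_area = 1.1 * (250000/100)^2 = 6875000.0 m^2 = 6.875 km^2

6.875 km^2


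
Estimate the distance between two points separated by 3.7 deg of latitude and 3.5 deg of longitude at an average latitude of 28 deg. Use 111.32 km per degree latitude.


dlat_km = 3.7 * 111.32 = 411.884
dlon_km = 3.5 * 111.32 * cos(28) ≈ 344.014
dist = sqrt(411.884^2 + 344.014^2) ≈ 536.7 km

536.7 km


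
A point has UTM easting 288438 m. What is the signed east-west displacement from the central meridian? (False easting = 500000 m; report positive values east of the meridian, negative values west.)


displacement = 288438 - 500000 = -211562 m

-211562 m


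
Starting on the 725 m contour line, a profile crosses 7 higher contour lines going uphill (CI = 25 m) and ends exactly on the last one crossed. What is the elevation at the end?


elevation = 725 + 7 * 25 = 900 m

900 m


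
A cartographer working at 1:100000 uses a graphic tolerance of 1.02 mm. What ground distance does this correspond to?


ground = 1.02 mm * 100000 / 1000 = 102.0 m

102.0 m


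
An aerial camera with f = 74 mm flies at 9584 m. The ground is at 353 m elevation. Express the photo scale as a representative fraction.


scale = f / (H - h) = 74 mm / 9231 m = 74 / 9231000 = 1:124743

1:124743


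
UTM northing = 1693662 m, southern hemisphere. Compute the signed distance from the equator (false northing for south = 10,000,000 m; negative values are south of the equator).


For southern: actual = 1693662 - 10000000 = -8306338 m

-8306338 m


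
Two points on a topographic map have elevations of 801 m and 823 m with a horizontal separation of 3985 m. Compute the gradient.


gradient = (823 - 801) / 3985 = 22 / 3985 = 0.0055

0.0055


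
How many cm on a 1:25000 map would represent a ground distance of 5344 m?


map_cm = 5344 * 100 / 25000 = 21.376 cm ≈ 21.38 cm

21.38 cm


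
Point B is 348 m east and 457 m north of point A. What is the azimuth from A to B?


az = atan2(348, 457) = 37.3 deg
adjusted to 0-360: 37.3 degrees

37.3 degrees


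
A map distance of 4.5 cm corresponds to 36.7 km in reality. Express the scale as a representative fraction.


ground = 36.7 km = 3670000 cm; RF denominator = ground / map = 3670000 / 4.5 ≈ 815556; RF = 1:815556

1:815556


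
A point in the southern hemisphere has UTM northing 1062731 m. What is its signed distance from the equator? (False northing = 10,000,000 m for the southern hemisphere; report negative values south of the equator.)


For southern: actual = 1062731 - 10000000 = -8937269 m

-8937269 m


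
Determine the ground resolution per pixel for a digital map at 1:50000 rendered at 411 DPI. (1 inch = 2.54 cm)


pixel_cm = 2.54 / 411 ≈ 0.00618 cm
ground = pixel_cm * 50000 / 100 = 2.54 * 50000 / (411 * 100) = 127000 / 41100 ≈ 3.09 m

3.09 m


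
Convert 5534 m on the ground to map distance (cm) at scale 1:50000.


map_cm = 5534 * 100 / 50000 = 11.068 cm ≈ 11.07 cm

11.07 cm


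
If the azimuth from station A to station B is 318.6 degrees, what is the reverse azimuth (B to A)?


back azimuth = (318.6 + 180) mod 360 = 138.6 degrees

138.6 degrees


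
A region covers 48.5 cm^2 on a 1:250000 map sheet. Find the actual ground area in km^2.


ground_area = 48.5 * (250000/100)^2 = 303125000.0 m^2 = 303.125 km^2

303.125 km^2


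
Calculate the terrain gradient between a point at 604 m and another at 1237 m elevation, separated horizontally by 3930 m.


gradient = (1237 - 604) / 3930 = 633 / 3930 = 0.1611

0.1611


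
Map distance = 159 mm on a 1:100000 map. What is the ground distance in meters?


ground = 159 mm * 100000 / 1000 = 15900.0 m

15900.0 m


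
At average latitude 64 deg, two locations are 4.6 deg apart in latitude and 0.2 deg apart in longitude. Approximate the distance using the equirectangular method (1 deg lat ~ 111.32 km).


dlat_km = 4.6 * 111.32 = 512.072
dlon_km = 0.2 * 111.32 * cos(64) ≈ 9.76
dist = sqrt(512.072^2 + 9.76^2) ≈ 512.2 km

512.2 km


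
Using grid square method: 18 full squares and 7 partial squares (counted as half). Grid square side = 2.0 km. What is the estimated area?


effective squares = 18 + 7 * 0.5 = 21.5
area = 21.5 * 4.0 = 86.0 km^2

86.0 km^2


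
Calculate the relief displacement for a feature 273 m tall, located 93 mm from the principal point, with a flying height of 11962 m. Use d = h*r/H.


d = h * r / H = 273 * 93 / 11962 = 2.12 mm

2.12 mm


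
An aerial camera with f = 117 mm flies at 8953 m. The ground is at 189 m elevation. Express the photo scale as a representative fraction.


scale = f / (H - h) = 117 mm / 8764 m = 117 / 8764000 = 1:74906

1:74906


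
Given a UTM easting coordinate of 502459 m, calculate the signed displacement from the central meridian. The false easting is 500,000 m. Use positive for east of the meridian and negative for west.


displacement = 502459 - 500000 = 2459 m

2459 m


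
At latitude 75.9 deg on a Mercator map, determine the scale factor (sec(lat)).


SF = 1 / cos(75.9) = 1 / 0.243615 = 4.105

4.105


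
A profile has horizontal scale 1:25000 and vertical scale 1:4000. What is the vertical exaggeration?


VE = horizontal_scale / vertical_scale = 25000 / 4000 = 6.25

6.25x


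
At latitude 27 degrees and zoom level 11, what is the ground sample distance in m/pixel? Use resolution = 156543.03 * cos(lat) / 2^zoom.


res = 156543.03 * cos(27) / 2^11 = 156543.03 * 0.89100652 / 2048 = 68.11 m/pixel

68.11 m/pixel


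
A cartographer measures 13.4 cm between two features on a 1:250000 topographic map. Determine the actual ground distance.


ground = 13.4 cm * 250000 / 100 = 33500.0 m = 33.5 km

33.5 km


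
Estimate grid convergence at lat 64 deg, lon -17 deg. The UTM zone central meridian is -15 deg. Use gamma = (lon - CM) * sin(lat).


gamma = (-17 - -15) * sin(64) = -2 * 0.898794 = -1.798 degrees

-1.798 degrees


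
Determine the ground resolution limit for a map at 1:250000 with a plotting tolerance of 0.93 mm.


ground = 0.93 mm * 250000 / 1000 = 232.5 m

232.5 m


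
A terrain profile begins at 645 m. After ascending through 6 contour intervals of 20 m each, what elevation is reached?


elevation = 645 + 6 * 20 = 765 m

765 m


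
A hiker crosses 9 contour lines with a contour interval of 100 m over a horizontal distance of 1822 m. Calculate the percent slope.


elevation change = 9 * 100 = 900 m
slope = 900 / 1822 * 100 = 49.4%

49.4%


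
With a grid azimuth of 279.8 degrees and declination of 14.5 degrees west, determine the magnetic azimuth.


magnetic azimuth = grid azimuth - declination (east +ve)
mag_az = 279.8 - -14.5 = 294.3 degrees

294.3 degrees


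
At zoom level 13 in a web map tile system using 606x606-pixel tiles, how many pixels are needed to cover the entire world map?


tiles per axis = 2^13 = 8192
total tiles = 8192^2 = 67108864
pixels per axis = 8192 * 606 = 4964352
total pixels = 4964352^2 = 24644790779904

24644790779904 pixels


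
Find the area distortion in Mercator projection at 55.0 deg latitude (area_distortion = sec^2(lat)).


area_distortion = 1/cos^2(55.0) = 3.04

3.04


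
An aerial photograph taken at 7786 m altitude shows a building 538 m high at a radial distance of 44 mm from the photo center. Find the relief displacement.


d = h * r / H = 538 * 44 / 7786 = 3.04 mm

3.04 mm


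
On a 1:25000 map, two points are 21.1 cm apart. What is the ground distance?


ground = 21.1 cm * 25000 / 100 = 5275.0 m = 5.275 km

5.275 km


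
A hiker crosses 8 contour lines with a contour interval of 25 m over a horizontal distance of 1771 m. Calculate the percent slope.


elevation change = 8 * 25 = 200 m
slope = 200 / 1771 * 100 = 11.3%

11.3%


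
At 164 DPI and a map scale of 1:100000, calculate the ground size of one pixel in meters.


pixel_cm = 2.54 / 164 ≈ 0.015488 cm
ground = pixel_cm * 100000 / 100 = 2.54 * 100000 / (164 * 100) = 254000 / 16400 ≈ 15.49 m

15.49 m


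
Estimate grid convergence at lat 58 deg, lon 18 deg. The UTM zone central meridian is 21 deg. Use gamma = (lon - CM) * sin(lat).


gamma = (18 - 21) * sin(58) = -3 * 0.848048 = -2.544 degrees

-2.544 degrees


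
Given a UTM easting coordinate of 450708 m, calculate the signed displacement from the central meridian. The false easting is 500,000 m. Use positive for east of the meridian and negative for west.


displacement = 450708 - 500000 = -49292 m

-49292 m


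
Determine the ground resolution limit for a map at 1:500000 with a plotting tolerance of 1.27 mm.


ground = 1.27 mm * 500000 / 1000 = 635.0 m

635.0 m


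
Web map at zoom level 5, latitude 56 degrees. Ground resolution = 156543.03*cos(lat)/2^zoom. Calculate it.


res = 156543.03 * cos(56) / 2^5 = 156543.03 * 0.5591929 / 32 = 2735.55 m/pixel

2735.55 m/pixel


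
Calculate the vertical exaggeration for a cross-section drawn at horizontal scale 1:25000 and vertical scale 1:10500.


VE = horizontal_scale / vertical_scale = 25000 / 10500 ≈ 2.4

2.4x


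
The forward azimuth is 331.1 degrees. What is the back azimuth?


back azimuth = (331.1 + 180) mod 360 = 151.1 degrees

151.1 degrees


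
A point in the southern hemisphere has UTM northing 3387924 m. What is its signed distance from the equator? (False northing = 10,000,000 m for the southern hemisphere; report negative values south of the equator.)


For southern: actual = 3387924 - 10000000 = -6612076 m

-6612076 m


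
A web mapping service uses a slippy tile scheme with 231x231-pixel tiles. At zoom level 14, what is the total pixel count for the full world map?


tiles per axis = 2^14 = 16384
total tiles = 16384^2 = 268435456
pixels per axis = 16384 * 231 = 3784704
total pixels = 3784704^2 = 14323984367616

14323984367616 pixels


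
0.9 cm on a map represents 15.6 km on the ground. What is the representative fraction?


ground = 15.6 km = 1560000 cm; RF denominator = ground / map = 1560000 / 0.9 ≈ 1733333; RF = 1:1733333

1:1733333


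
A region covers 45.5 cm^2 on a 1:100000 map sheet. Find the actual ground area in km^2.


ground_area = 45.5 * (100000/100)^2 = 45500000.0 m^2 = 45.5 km^2

45.5 km^2


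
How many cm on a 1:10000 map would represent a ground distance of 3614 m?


map_cm = 3614 * 100 / 10000 = 36.14 cm

36.14 cm


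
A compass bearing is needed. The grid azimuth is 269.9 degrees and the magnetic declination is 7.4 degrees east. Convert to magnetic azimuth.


magnetic azimuth = grid azimuth - declination (east +ve)
mag_az = 269.9 - 7.4 = 262.5 degrees

262.5 degrees


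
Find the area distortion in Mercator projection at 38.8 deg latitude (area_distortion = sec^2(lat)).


area_distortion = 1/cos^2(38.8) = 1.646

1.646


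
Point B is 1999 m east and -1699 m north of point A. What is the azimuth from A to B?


az = atan2(1999, -1699) = 130.4 deg
adjusted to 0-360: 130.4 degrees

130.4 degrees


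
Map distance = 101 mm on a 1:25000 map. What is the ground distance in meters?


ground = 101 mm * 25000 / 1000 = 2525.0 m

2525.0 m


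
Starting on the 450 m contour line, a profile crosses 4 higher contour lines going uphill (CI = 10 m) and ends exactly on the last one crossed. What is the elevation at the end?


elevation = 450 + 4 * 10 = 490 m

490 m


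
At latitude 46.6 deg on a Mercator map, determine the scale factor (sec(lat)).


SF = 1 / cos(46.6) = 1 / 0.687088 = 1.455

1.455


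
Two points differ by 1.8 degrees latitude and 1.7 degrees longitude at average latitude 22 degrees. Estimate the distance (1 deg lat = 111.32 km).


dlat_km = 1.8 * 111.32 = 200.376
dlon_km = 1.7 * 111.32 * cos(22) ≈ 175.464
dist = sqrt(200.376^2 + 175.464^2) ≈ 266.3 km

266.3 km


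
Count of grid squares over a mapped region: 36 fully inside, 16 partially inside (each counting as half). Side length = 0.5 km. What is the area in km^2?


effective squares = 36 + 16 * 0.5 = 44.0
area = 44.0 * 0.25 = 11.0 km^2

11.0 km^2


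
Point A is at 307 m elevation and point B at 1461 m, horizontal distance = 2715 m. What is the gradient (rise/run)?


gradient = (1461 - 307) / 2715 = 1154 / 2715 = 0.425

0.425


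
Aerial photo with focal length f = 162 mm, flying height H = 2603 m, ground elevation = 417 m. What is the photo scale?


scale = f / (H - h) = 162 mm / 2186 m = 162 / 2186000 = 1:13494

1:13494


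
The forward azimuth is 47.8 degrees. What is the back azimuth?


back azimuth = (47.8 + 180) mod 360 = 227.8 degrees

227.8 degrees


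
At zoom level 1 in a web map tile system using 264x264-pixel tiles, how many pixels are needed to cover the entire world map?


tiles per axis = 2^1 = 2
total tiles = 2^2 = 4
pixels per axis = 2 * 264 = 528
total pixels = 528^2 = 278784

278784 pixels


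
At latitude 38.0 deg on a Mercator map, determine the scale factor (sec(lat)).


SF = 1 / cos(38.0) = 1 / 0.788011 = 1.269

1.269


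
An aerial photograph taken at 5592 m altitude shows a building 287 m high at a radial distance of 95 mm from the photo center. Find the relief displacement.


d = h * r / H = 287 * 95 / 5592 = 4.88 mm

4.88 mm


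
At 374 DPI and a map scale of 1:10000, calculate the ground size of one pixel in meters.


pixel_cm = 2.54 / 374 ≈ 0.006791 cm
ground = pixel_cm * 10000 / 100 = 2.54 * 10000 / (374 * 100) = 25400 / 37400 ≈ 0.68 m

0.68 m


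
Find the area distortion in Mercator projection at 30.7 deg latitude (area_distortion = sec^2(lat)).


area_distortion = 1/cos^2(30.7) = 1.353

1.353


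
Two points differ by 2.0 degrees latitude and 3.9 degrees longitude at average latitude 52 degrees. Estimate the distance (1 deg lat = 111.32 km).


dlat_km = 2.0 * 111.32 = 222.64
dlon_km = 3.9 * 111.32 * cos(52) ≈ 267.288
dist = sqrt(222.64^2 + 267.288^2) ≈ 347.9 km

347.9 km


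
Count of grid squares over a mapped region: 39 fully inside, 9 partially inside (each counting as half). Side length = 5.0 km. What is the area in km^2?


effective squares = 39 + 9 * 0.5 = 43.5
area = 43.5 * 25.0 = 1087.5 km^2

1087.5 km^2


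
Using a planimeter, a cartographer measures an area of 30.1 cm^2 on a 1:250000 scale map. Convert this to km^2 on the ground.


ground_area = 30.1 * (250000/100)^2 = 188125000.0 m^2 = 188.125 km^2

188.125 km^2


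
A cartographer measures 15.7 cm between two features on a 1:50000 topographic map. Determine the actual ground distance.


ground = 15.7 cm * 50000 / 100 = 7850.0 m = 7.85 km

7.85 km


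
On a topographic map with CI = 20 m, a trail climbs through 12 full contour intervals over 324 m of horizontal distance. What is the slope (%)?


elevation change = 12 * 20 = 240 m
slope = 240 / 324 * 100 = 74.1%

74.1%


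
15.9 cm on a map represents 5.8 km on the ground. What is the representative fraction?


ground = 5.8 km = 580000 cm; RF denominator = ground / map = 580000 / 15.9 ≈ 36478; RF = 1:36478

1:36478


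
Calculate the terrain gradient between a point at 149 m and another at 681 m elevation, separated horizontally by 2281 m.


gradient = (681 - 149) / 2281 = 532 / 2281 = 0.2332

0.2332


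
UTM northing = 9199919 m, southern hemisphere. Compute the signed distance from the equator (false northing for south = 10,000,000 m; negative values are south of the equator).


For southern: actual = 9199919 - 10000000 = -800081 m

-800081 m


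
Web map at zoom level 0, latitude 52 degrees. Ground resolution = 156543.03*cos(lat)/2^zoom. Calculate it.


res = 156543.03 * cos(52) / 2^0 = 156543.03 * 0.61566148 / 1 = 96377.51 m/pixel

96377.51 m/pixel


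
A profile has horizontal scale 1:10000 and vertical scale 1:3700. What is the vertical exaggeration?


VE = horizontal_scale / vertical_scale = 10000 / 3700 ≈ 2.7

2.7x


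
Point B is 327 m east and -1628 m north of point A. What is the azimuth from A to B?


az = atan2(327, -1628) = 168.6 deg
adjusted to 0-360: 168.6 degrees

168.6 degrees


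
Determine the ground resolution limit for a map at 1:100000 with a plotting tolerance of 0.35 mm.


ground = 0.35 mm * 100000 / 1000 = 35.0 m

35.0 m


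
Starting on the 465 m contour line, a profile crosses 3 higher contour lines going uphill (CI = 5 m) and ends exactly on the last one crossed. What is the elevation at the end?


elevation = 465 + 3 * 5 = 480 m

480 m


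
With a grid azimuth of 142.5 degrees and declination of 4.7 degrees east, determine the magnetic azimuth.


magnetic azimuth = grid azimuth - declination (east +ve)
mag_az = 142.5 - 4.7 = 137.8 degrees

137.8 degrees


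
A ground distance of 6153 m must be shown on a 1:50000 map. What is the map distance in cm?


map_cm = 6153 * 100 / 50000 = 12.306 cm ≈ 12.31 cm

12.31 cm


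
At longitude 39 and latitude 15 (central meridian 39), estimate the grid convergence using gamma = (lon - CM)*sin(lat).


gamma = (39 - 39) * sin(15) = 0 * 0.258819 = 0.0 degrees

0.0 degrees


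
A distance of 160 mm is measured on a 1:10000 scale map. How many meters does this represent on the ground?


ground = 160 mm * 10000 / 1000 = 1600.0 m

1600.0 m


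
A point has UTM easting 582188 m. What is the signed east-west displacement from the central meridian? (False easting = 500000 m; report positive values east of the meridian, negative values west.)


displacement = 582188 - 500000 = 82188 m

82188 m


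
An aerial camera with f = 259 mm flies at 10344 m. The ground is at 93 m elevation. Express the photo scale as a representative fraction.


scale = f / (H - h) = 259 mm / 10251 m = 259 / 10251000 = 1:39579

1:39579


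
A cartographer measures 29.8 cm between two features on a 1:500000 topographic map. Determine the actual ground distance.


ground = 29.8 cm * 500000 / 100 = 149000.0 m = 149.0 km

149.0 km


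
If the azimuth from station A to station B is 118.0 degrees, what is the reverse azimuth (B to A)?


back azimuth = (118.0 + 180) mod 360 = 298.0 degrees

298.0 degrees


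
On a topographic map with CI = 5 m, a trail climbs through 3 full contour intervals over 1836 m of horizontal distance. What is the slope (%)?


elevation change = 3 * 5 = 15 m
slope = 15 / 1836 * 100 = 0.8%

0.8%


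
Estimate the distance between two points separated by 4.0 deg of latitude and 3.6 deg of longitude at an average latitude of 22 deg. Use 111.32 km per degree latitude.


dlat_km = 4.0 * 111.32 = 445.28
dlon_km = 3.6 * 111.32 * cos(22) ≈ 371.571
dist = sqrt(445.28^2 + 371.571^2) ≈ 579.9 km

579.9 km


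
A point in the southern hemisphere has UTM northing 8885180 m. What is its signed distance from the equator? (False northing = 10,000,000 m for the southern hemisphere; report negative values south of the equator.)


For southern: actual = 8885180 - 10000000 = -1114820 m

-1114820 m


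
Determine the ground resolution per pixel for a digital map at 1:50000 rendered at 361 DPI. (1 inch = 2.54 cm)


pixel_cm = 2.54 / 361 ≈ 0.007036 cm
ground = pixel_cm * 50000 / 100 = 2.54 * 50000 / (361 * 100) = 127000 / 36100 ≈ 3.52 m

3.52 m


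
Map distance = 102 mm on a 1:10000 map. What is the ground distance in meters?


ground = 102 mm * 10000 / 1000 = 1020.0 m

1020.0 m


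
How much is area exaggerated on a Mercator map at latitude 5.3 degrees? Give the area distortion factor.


area_distortion = 1/cos^2(5.3) = 1.009

1.009


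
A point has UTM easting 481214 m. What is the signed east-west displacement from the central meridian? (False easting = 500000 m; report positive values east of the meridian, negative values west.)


displacement = 481214 - 500000 = -18786 m

-18786 m


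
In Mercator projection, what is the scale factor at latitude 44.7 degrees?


SF = 1 / cos(44.7) = 1 / 0.710799 = 1.407

1.407


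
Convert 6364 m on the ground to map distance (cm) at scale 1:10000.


map_cm = 6364 * 100 / 10000 = 63.64 cm

63.64 cm


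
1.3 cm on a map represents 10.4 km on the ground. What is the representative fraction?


ground = 10.4 km = 1040000 cm; RF denominator = ground / map = 1040000 / 1.3 = 800000; RF = 1:800000

1:800000


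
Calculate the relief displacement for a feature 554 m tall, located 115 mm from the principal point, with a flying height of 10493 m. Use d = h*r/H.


d = h * r / H = 554 * 115 / 10493 = 6.07 mm

6.07 mm


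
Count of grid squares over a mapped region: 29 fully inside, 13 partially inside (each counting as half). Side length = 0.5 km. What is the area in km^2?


effective squares = 29 + 13 * 0.5 = 35.5
area = 35.5 * 0.25 = 8.875 km^2

8.875 km^2


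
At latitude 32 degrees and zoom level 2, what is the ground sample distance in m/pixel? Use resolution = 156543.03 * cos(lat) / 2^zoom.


res = 156543.03 * cos(32) / 2^2 = 156543.03 * 0.8480481 / 4 = 33189.0 m/pixel

33189.0 m/pixel


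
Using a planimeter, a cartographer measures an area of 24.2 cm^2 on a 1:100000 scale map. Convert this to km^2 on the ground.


ground_area = 24.2 * (100000/100)^2 = 24200000.0 m^2 = 24.2 km^2

24.2 km^2


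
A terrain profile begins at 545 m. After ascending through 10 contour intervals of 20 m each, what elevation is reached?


elevation = 545 + 10 * 20 = 745 m

745 m


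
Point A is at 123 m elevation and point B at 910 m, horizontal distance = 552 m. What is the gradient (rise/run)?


gradient = (910 - 123) / 552 = 787 / 552 = 1.4257

1.4257


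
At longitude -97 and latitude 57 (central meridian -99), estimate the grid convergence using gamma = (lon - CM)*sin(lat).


gamma = (-97 - -99) * sin(57) = 2 * 0.838671 = 1.677 degrees

1.677 degrees


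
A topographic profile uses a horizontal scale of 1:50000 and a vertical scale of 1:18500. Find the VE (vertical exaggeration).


VE = horizontal_scale / vertical_scale = 50000 / 18500 ≈ 2.7

2.7x


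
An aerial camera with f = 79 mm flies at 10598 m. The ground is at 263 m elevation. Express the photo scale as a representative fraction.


scale = f / (H - h) = 79 mm / 10335 m = 79 / 10335000 = 1:130823

1:130823


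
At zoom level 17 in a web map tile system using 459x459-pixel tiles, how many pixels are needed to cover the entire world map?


tiles per axis = 2^17 = 131072
total tiles = 131072^2 = 17179869184
pixels per axis = 131072 * 459 = 60162048
total pixels = 60162048^2 = 3619472019554304

3619472019554304 pixels


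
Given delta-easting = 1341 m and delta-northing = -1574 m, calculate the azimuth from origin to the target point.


az = atan2(1341, -1574) = 139.6 deg
adjusted to 0-360: 139.6 degrees

139.6 degrees


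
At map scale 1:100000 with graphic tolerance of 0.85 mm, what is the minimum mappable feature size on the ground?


ground = 0.85 mm * 100000 / 1000 = 85.0 m

85.0 m


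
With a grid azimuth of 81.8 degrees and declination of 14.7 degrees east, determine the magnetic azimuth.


magnetic azimuth = grid azimuth - declination (east +ve)
mag_az = 81.8 - 14.7 = 67.1 degrees

67.1 degrees


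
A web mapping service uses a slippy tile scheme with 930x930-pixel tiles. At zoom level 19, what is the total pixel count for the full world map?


tiles per axis = 2^19 = 524288
total tiles = 524288^2 = 274877906944
pixels per axis = 524288 * 930 = 487587840
total pixels = 487587840^2 = 237741901715865600

237741901715865600 pixels


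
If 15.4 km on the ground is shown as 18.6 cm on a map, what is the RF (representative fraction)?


ground = 15.4 km = 1540000 cm; RF denominator = ground / map = 1540000 / 18.6 ≈ 82796; RF = 1:82796

1:82796


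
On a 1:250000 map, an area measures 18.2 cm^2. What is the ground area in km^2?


ground_area = 18.2 * (250000/100)^2 = 113750000.0 m^2 = 113.75 km^2

113.75 km^2


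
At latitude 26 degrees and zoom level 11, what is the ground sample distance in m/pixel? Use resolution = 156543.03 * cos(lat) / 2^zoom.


res = 156543.03 * cos(26) / 2^11 = 156543.03 * 0.89879405 / 2048 = 68.7 m/pixel

68.7 m/pixel


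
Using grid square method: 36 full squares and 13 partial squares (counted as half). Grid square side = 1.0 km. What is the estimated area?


effective squares = 36 + 13 * 0.5 = 42.5
area = 42.5 * 1.0 = 42.5 km^2

42.5 km^2


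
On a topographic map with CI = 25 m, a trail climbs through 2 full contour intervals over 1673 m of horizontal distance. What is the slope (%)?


elevation change = 2 * 25 = 50 m
slope = 50 / 1673 * 100 = 3.0%

3.0%


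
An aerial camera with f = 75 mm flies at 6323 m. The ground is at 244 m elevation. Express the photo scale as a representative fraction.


scale = f / (H - h) = 75 mm / 6079 m = 75 / 6079000 = 1:81053

1:81053


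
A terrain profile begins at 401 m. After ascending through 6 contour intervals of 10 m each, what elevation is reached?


elevation = 401 + 6 * 10 = 461 m

461 m


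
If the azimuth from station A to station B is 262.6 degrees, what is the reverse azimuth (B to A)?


back azimuth = (262.6 + 180) mod 360 = 82.6 degrees

82.6 degrees


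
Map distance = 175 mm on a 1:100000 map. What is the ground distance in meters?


ground = 175 mm * 100000 / 1000 = 17500.0 m

17500.0 m


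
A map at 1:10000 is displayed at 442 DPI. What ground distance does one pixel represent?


pixel_cm = 2.54 / 442 ≈ 0.005747 cm
ground = pixel_cm * 10000 / 100 = 2.54 * 10000 / (442 * 100) = 25400 / 44200 ≈ 0.57 m

0.57 m


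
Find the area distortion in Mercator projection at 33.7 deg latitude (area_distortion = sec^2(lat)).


area_distortion = 1/cos^2(33.7) = 1.445

1.445


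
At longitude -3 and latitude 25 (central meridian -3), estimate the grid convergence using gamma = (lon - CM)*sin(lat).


gamma = (-3 - -3) * sin(25) = 0 * 0.422618 = 0.0 degrees

0.0 degrees


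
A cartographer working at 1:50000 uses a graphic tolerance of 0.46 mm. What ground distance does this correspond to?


ground = 0.46 mm * 50000 / 1000 = 23.0 m

23.0 m


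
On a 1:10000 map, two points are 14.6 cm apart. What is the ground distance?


ground = 14.6 cm * 10000 / 100 = 1460.0 m = 1.46 km

1.46 km


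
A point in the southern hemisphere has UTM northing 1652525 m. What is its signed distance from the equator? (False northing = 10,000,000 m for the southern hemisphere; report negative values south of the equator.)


For southern: actual = 1652525 - 10000000 = -8347475 m

-8347475 m


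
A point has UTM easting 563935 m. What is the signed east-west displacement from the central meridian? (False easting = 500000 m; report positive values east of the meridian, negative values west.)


displacement = 563935 - 500000 = 63935 m

63935 m


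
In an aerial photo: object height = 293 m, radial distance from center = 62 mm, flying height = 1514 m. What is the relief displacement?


d = h * r / H = 293 * 62 / 1514 = 12.0 mm

12.0 mm


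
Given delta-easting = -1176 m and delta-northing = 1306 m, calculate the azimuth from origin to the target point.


az = atan2(-1176, 1306) = -42.0 deg
adjusted to 0-360: 318.0 degrees

318.0 degrees


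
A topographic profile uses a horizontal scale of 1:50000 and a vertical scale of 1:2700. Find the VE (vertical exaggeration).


VE = horizontal_scale / vertical_scale = 50000 / 2700 ≈ 18.5

18.5x


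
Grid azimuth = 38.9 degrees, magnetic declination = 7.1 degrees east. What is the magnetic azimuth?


magnetic azimuth = grid azimuth - declination (east +ve)
mag_az = 38.9 - 7.1 = 31.8 degrees

31.8 degrees


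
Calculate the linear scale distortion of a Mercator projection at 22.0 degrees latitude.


SF = 1 / cos(22.0) = 1 / 0.927184 = 1.079

1.079


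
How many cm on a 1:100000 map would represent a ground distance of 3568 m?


map_cm = 3568 * 100 / 100000 = 3.568 cm ≈ 3.57 cm

3.57 cm


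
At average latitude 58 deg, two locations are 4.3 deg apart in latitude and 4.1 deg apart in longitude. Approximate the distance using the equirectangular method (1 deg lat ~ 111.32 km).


dlat_km = 4.3 * 111.32 = 478.676
dlon_km = 4.1 * 111.32 * cos(58) ≈ 241.862
dist = sqrt(478.676^2 + 241.862^2) ≈ 536.3 km

536.3 km


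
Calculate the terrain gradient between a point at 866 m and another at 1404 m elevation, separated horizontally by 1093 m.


gradient = (1404 - 866) / 1093 = 538 / 1093 = 0.4922

0.4922


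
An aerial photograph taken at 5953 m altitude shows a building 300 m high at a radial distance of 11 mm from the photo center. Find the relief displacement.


d = h * r / H = 300 * 11 / 5953 = 0.55 mm

0.55 mm


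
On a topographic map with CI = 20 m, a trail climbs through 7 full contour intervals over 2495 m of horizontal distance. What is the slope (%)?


elevation change = 7 * 20 = 140 m
slope = 140 / 2495 * 100 = 5.6%

5.6%


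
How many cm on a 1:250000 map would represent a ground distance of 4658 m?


map_cm = 4658 * 100 / 250000 = 1.8632 cm ≈ 1.86 cm

1.86 cm


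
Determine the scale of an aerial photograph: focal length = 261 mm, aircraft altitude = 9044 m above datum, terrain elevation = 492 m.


scale = f / (H - h) = 261 mm / 8552 m = 261 / 8552000 = 1:32766

1:32766


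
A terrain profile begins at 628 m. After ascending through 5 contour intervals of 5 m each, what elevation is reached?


elevation = 628 + 5 * 5 = 653 m

653 m


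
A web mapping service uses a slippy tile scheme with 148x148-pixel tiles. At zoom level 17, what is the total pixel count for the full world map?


tiles per axis = 2^17 = 131072
total tiles = 131072^2 = 17179869184
pixels per axis = 131072 * 148 = 19398656
total pixels = 19398656^2 = 376307854606336

376307854606336 pixels


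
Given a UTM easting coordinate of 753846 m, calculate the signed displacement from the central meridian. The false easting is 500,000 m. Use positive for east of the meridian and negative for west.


displacement = 753846 - 500000 = 253846 m

253846 m


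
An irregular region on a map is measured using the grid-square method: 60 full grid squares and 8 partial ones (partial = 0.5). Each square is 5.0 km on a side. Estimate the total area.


effective squares = 60 + 8 * 0.5 = 64.0
area = 64.0 * 25.0 = 1600.0 km^2

1600.0 km^2


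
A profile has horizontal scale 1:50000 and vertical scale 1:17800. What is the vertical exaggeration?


VE = horizontal_scale / vertical_scale = 50000 / 17800 ≈ 2.8

2.8x


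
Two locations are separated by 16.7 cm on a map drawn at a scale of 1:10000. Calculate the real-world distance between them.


ground = 16.7 cm * 10000 / 100 = 1670.0 m = 1.67 km

1.67 km


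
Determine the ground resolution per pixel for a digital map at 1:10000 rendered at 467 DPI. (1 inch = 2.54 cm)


pixel_cm = 2.54 / 467 ≈ 0.005439 cm
ground = pixel_cm * 10000 / 100 = 2.54 * 10000 / (467 * 100) = 25400 / 46700 ≈ 0.54 m

0.54 m


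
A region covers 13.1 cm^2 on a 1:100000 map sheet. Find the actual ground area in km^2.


ground_area = 13.1 * (100000/100)^2 = 13100000.0 m^2 = 13.1 km^2

13.1 km^2


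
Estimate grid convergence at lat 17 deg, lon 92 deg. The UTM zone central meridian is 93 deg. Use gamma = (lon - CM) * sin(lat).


gamma = (92 - 93) * sin(17) = -1 * 0.292372 = -0.292 degrees

-0.292 degrees


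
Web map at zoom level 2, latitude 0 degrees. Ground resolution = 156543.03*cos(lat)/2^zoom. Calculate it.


res = 156543.03 * cos(0) / 2^2 = 156543.03 * 1.0 / 4 = 39135.76 m/pixel

39135.76 m/pixel


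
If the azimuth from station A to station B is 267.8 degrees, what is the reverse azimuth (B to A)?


back azimuth = (267.8 + 180) mod 360 = 87.8 degrees

87.8 degrees


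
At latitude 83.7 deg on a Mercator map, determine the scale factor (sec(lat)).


SF = 1 / cos(83.7) = 1 / 0.109734 = 9.113

9.113


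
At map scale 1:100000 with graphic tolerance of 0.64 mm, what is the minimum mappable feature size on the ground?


ground = 0.64 mm * 100000 / 1000 = 64.0 m

64.0 m


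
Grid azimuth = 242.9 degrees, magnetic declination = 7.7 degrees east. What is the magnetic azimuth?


magnetic azimuth = grid azimuth - declination (east +ve)
mag_az = 242.9 - 7.7 = 235.2 degrees

235.2 degrees


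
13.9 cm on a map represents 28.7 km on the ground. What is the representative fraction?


ground = 28.7 km = 2870000 cm; RF denominator = ground / map = 2870000 / 13.9 ≈ 206475; RF = 1:206475

1:206475


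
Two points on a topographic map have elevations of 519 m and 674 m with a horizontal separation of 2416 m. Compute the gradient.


gradient = (674 - 519) / 2416 = 155 / 2416 = 0.0642

0.0642


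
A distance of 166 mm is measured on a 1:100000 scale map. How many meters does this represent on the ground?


ground = 166 mm * 100000 / 1000 = 16600.0 m

16600.0 m


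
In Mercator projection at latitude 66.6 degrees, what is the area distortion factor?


area_distortion = 1/cos^2(66.6) = 6.34

6.34


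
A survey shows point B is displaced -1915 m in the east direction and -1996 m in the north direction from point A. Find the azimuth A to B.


az = atan2(-1915, -1996) = -136.2 deg
adjusted to 0-360: 223.8 degrees

223.8 degrees


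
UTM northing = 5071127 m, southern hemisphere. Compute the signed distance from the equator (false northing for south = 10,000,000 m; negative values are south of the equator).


For southern: actual = 5071127 - 10000000 = -4928873 m

-4928873 m


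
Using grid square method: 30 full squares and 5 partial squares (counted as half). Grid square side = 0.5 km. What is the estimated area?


effective squares = 30 + 5 * 0.5 = 32.5
area = 32.5 * 0.25 = 8.125 km^2

8.125 km^2


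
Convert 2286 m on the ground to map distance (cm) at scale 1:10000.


map_cm = 2286 * 100 / 10000 = 22.86 cm

22.86 cm


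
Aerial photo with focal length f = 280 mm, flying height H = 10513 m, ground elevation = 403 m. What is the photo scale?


scale = f / (H - h) = 280 mm / 10110 m = 280 / 10110000 = 1:36107

1:36107


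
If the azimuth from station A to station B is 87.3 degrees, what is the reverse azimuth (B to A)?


back azimuth = (87.3 + 180) mod 360 = 267.3 degrees

267.3 degrees


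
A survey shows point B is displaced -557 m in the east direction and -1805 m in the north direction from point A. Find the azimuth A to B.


az = atan2(-557, -1805) = -162.9 deg
adjusted to 0-360: 197.1 degrees

197.1 degrees


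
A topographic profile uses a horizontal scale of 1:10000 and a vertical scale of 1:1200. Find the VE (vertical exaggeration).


VE = horizontal_scale / vertical_scale = 10000 / 1200 ≈ 8.3

8.3x


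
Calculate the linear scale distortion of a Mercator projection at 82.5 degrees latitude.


SF = 1 / cos(82.5) = 1 / 0.130526 = 7.661

7.661


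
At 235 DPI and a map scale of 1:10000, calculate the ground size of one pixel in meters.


pixel_cm = 2.54 / 235 ≈ 0.010809 cm
ground = pixel_cm * 10000 / 100 = 2.54 * 10000 / (235 * 100) = 25400 / 23500 ≈ 1.08 m

1.08 m


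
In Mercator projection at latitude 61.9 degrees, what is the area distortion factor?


area_distortion = 1/cos^2(61.9) = 4.508

4.508


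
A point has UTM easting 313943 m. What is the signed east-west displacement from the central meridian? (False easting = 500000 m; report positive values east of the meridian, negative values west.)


displacement = 313943 - 500000 = -186057 m

-186057 m


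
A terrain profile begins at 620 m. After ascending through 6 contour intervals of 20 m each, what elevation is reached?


elevation = 620 + 6 * 20 = 740 m

740 m


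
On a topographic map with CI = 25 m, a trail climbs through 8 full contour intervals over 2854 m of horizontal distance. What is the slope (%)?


elevation change = 8 * 25 = 200 m
slope = 200 / 2854 * 100 = 7.0%

7.0%


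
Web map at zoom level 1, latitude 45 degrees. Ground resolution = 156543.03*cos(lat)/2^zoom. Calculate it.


res = 156543.03 * cos(45) / 2^1 = 156543.03 * 0.70710678 / 2 = 55346.32 m/pixel

55346.32 m/pixel


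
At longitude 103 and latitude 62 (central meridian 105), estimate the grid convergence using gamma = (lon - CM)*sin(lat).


gamma = (103 - 105) * sin(62) = -2 * 0.882948 = -1.766 degrees

-1.766 degrees


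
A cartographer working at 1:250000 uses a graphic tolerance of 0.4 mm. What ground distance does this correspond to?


ground = 0.4 mm * 250000 / 1000 = 100.0 m

100.0 m


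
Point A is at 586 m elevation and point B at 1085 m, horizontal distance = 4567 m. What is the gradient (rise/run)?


gradient = (1085 - 586) / 4567 = 499 / 4567 = 0.1093

0.1093


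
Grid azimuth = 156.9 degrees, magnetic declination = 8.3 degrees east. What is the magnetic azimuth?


magnetic azimuth = grid azimuth - declination (east +ve)
mag_az = 156.9 - 8.3 = 148.6 degrees

148.6 degrees


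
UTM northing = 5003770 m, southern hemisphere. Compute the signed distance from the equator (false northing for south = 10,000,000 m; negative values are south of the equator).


For southern: actual = 5003770 - 10000000 = -4996230 m

-4996230 m


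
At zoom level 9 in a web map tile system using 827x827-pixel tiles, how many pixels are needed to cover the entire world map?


tiles per axis = 2^9 = 512
total tiles = 512^2 = 262144
pixels per axis = 512 * 827 = 423424
total pixels = 423424^2 = 179287883776

179287883776 pixels


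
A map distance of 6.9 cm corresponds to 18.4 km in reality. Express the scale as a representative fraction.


ground = 18.4 km = 1840000 cm; RF denominator = ground / map = 1840000 / 6.9 ≈ 266667; RF = 1:266667

1:266667


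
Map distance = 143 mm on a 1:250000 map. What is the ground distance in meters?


ground = 143 mm * 250000 / 1000 = 35750.0 m

35750.0 m


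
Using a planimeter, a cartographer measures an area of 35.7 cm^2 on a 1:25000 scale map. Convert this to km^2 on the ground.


ground_area = 35.7 * (25000/100)^2 = 2231250.0 m^2 = 2.23125 km^2 ≈ 2.231 km^2

2.231 km^2


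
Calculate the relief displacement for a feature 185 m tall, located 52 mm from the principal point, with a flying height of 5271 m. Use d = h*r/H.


d = h * r / H = 185 * 52 / 5271 = 1.83 mm

1.83 mm


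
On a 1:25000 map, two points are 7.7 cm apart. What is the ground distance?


ground = 7.7 cm * 25000 / 100 = 1925.0 m = 1.925 km

1.925 km
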